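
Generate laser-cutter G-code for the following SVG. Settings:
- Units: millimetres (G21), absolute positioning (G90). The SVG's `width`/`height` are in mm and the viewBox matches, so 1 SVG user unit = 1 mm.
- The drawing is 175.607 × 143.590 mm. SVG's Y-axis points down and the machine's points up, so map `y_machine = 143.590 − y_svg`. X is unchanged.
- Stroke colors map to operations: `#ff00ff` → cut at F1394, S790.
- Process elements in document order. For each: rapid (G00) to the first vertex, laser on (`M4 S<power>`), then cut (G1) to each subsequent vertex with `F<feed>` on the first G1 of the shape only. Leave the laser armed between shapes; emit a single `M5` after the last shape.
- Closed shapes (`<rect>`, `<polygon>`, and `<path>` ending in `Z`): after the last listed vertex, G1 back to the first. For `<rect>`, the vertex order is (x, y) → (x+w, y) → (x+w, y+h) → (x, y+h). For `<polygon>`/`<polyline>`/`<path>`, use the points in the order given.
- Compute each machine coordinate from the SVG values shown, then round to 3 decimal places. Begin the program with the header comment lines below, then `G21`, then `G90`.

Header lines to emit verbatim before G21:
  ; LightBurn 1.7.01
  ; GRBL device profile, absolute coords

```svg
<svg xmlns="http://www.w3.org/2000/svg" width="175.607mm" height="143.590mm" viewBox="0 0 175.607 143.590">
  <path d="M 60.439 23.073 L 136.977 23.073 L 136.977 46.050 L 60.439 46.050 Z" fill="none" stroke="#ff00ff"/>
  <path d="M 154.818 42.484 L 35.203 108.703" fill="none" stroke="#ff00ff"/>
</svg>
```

1 u = 1 mm; y_m = 143.590 − y.

[1] `<path>` rectangle, #ff00ff→cut S790 F1394: (60.439,120.517) → (136.977,120.517) → (136.977,97.540) → (60.439,97.540) → (60.439,120.517) (closed)

[2] `<path>` line segment, #ff00ff→cut S790 F1394: (154.818,101.106) → (35.203,34.887)

; LightBurn 1.7.01
; GRBL device profile, absolute coords
G21
G90
G00 X60.439 Y120.517
M4 S790
G1 X136.977 Y120.517 F1394
G1 X136.977 Y97.540
G1 X60.439 Y97.540
G1 X60.439 Y120.517
G00 X154.818 Y101.106
M4 S790
G1 X35.203 Y34.887 F1394
M5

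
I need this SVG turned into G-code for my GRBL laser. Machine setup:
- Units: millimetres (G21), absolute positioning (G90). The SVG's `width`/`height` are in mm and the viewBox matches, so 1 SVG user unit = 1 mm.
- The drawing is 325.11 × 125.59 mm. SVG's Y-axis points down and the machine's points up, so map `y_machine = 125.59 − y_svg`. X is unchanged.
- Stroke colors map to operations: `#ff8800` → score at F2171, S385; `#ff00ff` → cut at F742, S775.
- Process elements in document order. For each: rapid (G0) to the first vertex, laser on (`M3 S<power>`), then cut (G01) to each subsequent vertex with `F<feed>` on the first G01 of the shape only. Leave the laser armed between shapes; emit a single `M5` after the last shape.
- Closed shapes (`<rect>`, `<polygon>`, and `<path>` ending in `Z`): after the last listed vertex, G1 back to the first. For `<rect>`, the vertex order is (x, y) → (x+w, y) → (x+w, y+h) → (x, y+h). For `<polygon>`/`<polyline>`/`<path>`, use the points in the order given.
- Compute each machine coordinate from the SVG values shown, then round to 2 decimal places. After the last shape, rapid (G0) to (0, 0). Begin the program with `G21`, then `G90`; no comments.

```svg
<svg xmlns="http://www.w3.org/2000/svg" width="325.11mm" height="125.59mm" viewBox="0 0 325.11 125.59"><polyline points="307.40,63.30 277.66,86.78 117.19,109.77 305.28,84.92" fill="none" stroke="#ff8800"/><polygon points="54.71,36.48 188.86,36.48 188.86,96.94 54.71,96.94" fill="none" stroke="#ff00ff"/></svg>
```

G21
G90
G0 X307.40 Y62.29
M3 S385
G01 X277.66 Y38.81 F2171
G01 X117.19 Y15.82
G01 X305.28 Y40.67
G0 X54.71 Y89.11
M3 S775
G01 X188.86 Y89.11 F742
G01 X188.86 Y28.65
G01 X54.71 Y28.65
G01 X54.71 Y89.11
M5
G0 X0.00 Y0.00

viewBox `0 0 325.11 125.59` with mm width/height → 1 unit = 1 mm. Flip: y_m = 125.59 − y_svg.

**Shape 1** — `<polyline>` open polyline, stroke `#ff8800` → score (S385, F2171). Machine vertices: (307.40,62.29) → (277.66,38.81) → (117.19,15.82) → (305.28,40.67). Open path.

**Shape 2** — `<polygon>` rectangle, stroke `#ff00ff` → cut (S775, F742). Machine vertices: (54.71,89.11) → (188.86,89.11) → (188.86,28.65) → (54.71,28.65) → (54.71,89.11). Closed: final G1 returns to the first vertex.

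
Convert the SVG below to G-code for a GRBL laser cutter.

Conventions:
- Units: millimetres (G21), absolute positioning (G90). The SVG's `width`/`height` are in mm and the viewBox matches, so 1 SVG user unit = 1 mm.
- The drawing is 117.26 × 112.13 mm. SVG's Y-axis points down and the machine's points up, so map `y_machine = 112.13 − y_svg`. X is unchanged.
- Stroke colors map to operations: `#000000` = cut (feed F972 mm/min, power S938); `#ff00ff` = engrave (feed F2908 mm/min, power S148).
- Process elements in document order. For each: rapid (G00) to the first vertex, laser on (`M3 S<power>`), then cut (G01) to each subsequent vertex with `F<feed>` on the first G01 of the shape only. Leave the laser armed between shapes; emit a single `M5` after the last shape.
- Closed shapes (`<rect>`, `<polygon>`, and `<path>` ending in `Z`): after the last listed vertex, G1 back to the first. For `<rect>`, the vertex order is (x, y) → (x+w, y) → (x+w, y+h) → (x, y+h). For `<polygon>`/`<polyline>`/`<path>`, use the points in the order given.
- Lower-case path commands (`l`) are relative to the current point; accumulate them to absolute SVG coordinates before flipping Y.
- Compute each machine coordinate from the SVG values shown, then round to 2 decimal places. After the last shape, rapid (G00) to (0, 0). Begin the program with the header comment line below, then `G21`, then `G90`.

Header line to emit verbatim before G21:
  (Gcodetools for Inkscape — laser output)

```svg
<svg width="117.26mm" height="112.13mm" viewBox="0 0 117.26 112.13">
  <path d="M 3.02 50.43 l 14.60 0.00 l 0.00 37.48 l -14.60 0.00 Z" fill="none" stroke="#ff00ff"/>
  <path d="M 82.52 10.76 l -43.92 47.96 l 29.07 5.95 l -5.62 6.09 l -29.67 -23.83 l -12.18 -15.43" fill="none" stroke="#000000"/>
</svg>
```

viewBox `0 0 117.26 112.13` with mm width/height → 1 unit = 1 mm. Flip: y_m = 112.13 − y_svg.

**Shape 1** — `<path>` rectangle, stroke `#ff00ff` → engrave (S148, F2908). Machine vertices: (3.02,61.70) → (17.62,61.70) → (17.62,24.22) → (3.02,24.22) → (3.02,61.70). Closed: final G1 returns to the first vertex.

**Shape 2** — `<path>` open polyline, stroke `#000000` → cut (S938, F972). Machine vertices: (82.52,101.37) → (38.60,53.41) → (67.67,47.46) → (62.05,41.37) → (32.38,65.20) → (20.20,80.63). Open path.

(Gcodetools for Inkscape — laser output)
G21
G90
G00 X3.02 Y61.70
M3 S148
G01 X17.62 Y61.70 F2908
G01 X17.62 Y24.22
G01 X3.02 Y24.22
G01 X3.02 Y61.70
G00 X82.52 Y101.37
M3 S938
G01 X38.60 Y53.41 F972
G01 X67.67 Y47.46
G01 X62.05 Y41.37
G01 X32.38 Y65.20
G01 X20.20 Y80.63
M5
G00 X0.00 Y0.00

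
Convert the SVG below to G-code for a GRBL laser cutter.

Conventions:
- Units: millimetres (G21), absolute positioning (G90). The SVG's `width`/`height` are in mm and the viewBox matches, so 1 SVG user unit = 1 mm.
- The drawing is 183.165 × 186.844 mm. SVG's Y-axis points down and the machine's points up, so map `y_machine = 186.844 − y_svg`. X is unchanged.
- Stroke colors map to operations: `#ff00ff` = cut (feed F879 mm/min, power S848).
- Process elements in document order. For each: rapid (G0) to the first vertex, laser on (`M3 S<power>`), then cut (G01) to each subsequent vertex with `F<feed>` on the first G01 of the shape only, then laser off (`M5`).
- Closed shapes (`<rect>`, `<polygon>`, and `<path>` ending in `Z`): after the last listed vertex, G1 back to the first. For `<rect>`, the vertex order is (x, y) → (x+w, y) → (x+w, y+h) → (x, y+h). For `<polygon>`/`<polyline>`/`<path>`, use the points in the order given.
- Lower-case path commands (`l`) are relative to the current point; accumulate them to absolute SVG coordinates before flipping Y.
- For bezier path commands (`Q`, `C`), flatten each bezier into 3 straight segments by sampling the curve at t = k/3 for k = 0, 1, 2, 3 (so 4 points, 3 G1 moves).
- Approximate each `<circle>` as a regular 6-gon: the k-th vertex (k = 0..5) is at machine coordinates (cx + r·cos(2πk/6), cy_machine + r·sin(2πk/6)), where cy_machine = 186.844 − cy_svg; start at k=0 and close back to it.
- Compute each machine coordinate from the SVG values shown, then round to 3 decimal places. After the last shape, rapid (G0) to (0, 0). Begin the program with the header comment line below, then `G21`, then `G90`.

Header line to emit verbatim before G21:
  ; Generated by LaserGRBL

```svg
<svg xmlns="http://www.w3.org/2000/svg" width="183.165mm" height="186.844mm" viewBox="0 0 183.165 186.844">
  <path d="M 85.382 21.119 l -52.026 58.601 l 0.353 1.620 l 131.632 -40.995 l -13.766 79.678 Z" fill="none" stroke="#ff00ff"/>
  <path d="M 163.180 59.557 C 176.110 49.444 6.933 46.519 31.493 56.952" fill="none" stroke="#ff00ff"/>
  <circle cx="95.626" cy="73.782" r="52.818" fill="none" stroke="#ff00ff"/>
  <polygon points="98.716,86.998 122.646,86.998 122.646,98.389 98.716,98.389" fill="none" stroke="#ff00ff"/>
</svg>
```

; Generated by LaserGRBL
G21
G90
G0 X85.382 Y165.725
M3 S848
G01 X33.356 Y107.124 F879
G01 X33.709 Y105.504
G01 X165.341 Y146.499
G01 X151.575 Y66.821
G01 X85.382 Y165.725
M5
G0 X163.180 Y127.287
M3 S848
G01 X129.328 Y134.775 F879
G01 X57.592 Y136.101
G01 X31.493 Y129.892
M5
G0 X148.444 Y113.062
M3 S848
G01 X122.035 Y158.804 F879
G01 X69.217 Y158.804
G01 X42.808 Y113.062
G01 X69.217 Y67.320
G01 X122.035 Y67.320
G01 X148.444 Y113.062
M5
G0 X98.716 Y99.846
M3 S848
G01 X122.646 Y99.846 F879
G01 X122.646 Y88.455
G01 X98.716 Y88.455
G01 X98.716 Y99.846
M5
G0 X0.000 Y0.000

Since the viewBox matches the mm dimensions, user units are millimetres directly. The only transform is the Y-flip y_m = 186.844 − y_svg.

Shape 1 is a closed polygon drawn with `<path>`. Its stroke #ff00ff means cut at S848, F879. After flipping Y the toolpath is (85.382,165.725) → (33.356,107.124) → (33.709,105.504) → (165.341,146.499) → (151.575,66.821) → (85.382,165.725), returning to the start.

Shape 2 is a cubic bezier drawn with `<path>`. Its stroke #ff00ff means cut at S848, F879. After flipping Y the toolpath is (163.180,127.287) → (129.328,134.775) → (57.592,136.101) → (31.493,129.892).

Shape 3 is a circle drawn with `<circle>`. Its stroke #ff00ff means cut at S848, F879. After flipping Y the toolpath is (148.444,113.062) → (122.035,158.804) → (69.217,158.804) → (42.808,113.062) → (69.217,67.320) → (122.035,67.320) → (148.444,113.062), returning to the start.

Shape 4 is a rectangle drawn with `<polygon>`. Its stroke #ff00ff means cut at S848, F879. After flipping Y the toolpath is (98.716,99.846) → (122.646,99.846) → (122.646,88.455) → (98.716,88.455) → (98.716,99.846), returning to the start.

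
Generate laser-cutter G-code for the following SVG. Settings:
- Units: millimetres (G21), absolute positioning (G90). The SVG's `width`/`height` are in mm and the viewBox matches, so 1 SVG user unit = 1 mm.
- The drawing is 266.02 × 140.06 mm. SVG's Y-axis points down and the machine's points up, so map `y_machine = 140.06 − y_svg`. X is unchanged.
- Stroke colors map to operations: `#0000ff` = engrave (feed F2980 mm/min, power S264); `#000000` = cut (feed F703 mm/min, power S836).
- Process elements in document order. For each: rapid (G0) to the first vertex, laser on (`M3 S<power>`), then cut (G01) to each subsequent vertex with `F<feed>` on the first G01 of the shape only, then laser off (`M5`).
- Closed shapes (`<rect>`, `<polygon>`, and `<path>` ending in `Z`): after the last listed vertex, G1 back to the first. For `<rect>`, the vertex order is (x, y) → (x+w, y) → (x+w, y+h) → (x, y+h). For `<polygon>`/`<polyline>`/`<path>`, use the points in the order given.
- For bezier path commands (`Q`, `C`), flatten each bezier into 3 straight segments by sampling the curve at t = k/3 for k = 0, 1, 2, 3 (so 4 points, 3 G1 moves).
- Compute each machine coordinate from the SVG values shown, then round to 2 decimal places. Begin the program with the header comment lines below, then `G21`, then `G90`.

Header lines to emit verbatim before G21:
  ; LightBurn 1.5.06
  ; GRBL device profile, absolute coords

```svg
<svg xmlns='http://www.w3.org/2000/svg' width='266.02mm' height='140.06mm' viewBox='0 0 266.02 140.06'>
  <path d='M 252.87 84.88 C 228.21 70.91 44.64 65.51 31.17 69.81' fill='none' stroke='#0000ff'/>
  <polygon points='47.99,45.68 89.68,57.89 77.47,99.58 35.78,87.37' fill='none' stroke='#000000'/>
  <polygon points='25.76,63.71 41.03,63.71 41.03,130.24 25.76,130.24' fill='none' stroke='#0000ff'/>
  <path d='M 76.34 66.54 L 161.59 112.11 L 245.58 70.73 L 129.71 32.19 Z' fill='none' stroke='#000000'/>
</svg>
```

viewBox `0 0 266.02 140.06` with mm width/height → 1 unit = 1 mm. Flip: y_m = 140.06 − y_svg.

**Shape 1** — `<path>` cubic bezier, stroke `#0000ff` → engrave (S264, F2980). Control points (SVG): P0=(252.87,84.88), P1=(228.21,70.91), P2=(44.64,65.51), P3=(31.17,69.81); sampled at t=k/3. Machine vertices: (252.87,55.18) → (187.43,66.25) → (89.15,71.36) → (31.17,70.25). Open path.

**Shape 2** — `<polygon>` regular polygon, stroke `#000000` → cut (S836, F703). Machine vertices: (47.99,94.38) → (89.68,82.17) → (77.47,40.48) → (35.78,52.69) → (47.99,94.38). Closed: final G1 returns to the first vertex.

**Shape 3** — `<polygon>` rectangle, stroke `#0000ff` → engrave (S264, F2980). Machine vertices: (25.76,76.35) → (41.03,76.35) → (41.03,9.82) → (25.76,9.82) → (25.76,76.35). Closed: final G1 returns to the first vertex.

**Shape 4** — `<path>` closed polygon, stroke `#000000` → cut (S836, F703). Machine vertices: (76.34,73.52) → (161.59,27.95) → (245.58,69.33) → (129.71,107.87) → (76.34,73.52). Closed: final G1 returns to the first vertex.

; LightBurn 1.5.06
; GRBL device profile, absolute coords
G21
G90
G0 X252.87 Y55.18
M3 S264
G01 X187.43 Y66.25 F2980
G01 X89.15 Y71.36
G01 X31.17 Y70.25
M5
G0 X47.99 Y94.38
M3 S836
G01 X89.68 Y82.17 F703
G01 X77.47 Y40.48
G01 X35.78 Y52.69
G01 X47.99 Y94.38
M5
G0 X25.76 Y76.35
M3 S264
G01 X41.03 Y76.35 F2980
G01 X41.03 Y9.82
G01 X25.76 Y9.82
G01 X25.76 Y76.35
M5
G0 X76.34 Y73.52
M3 S836
G01 X161.59 Y27.95 F703
G01 X245.58 Y69.33
G01 X129.71 Y107.87
G01 X76.34 Y73.52
M5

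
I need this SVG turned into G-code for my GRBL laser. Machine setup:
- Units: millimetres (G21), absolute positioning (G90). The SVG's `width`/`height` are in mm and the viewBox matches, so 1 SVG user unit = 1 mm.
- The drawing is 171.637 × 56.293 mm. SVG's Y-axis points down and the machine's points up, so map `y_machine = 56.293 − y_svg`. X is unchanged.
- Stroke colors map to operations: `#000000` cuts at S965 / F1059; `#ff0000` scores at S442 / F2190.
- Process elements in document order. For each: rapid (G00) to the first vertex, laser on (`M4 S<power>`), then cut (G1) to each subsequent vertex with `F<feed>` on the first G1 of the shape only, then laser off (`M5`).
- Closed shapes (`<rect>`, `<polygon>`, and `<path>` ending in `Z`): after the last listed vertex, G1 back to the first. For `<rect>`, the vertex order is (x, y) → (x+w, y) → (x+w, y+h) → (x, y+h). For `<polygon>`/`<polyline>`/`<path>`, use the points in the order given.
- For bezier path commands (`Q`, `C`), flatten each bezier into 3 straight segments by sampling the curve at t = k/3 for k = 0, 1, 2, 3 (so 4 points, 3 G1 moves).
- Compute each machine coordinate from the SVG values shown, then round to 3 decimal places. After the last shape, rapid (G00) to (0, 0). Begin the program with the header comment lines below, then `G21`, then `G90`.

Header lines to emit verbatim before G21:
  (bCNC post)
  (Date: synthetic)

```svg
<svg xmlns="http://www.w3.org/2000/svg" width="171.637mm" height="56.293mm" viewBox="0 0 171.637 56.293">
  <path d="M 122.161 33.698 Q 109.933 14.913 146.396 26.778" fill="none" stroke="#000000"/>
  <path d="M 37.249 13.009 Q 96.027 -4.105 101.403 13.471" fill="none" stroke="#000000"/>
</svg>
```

1 u = 1 mm; y_m = 56.293 − y.

[1] `<path>` quadratic bezier, #000000→cut S965 F1059: (122.161,22.595) → (119.419,31.713) → (127.497,34.019) → (146.396,29.515)

[2] `<path>` quadratic bezier, #000000→cut S965 F1059: (37.249,43.284) → (70.501,50.839) → (91.885,50.685) → (101.403,42.822)

(bCNC post)
(Date: synthetic)
G21
G90
G00 X122.161 Y22.595
M4 S965
G1 X119.419 Y31.713 F1059
G1 X127.497 Y34.019
G1 X146.396 Y29.515
M5
G00 X37.249 Y43.284
M4 S965
G1 X70.501 Y50.839 F1059
G1 X91.885 Y50.685
G1 X101.403 Y42.822
M5
G00 X0.000 Y0.000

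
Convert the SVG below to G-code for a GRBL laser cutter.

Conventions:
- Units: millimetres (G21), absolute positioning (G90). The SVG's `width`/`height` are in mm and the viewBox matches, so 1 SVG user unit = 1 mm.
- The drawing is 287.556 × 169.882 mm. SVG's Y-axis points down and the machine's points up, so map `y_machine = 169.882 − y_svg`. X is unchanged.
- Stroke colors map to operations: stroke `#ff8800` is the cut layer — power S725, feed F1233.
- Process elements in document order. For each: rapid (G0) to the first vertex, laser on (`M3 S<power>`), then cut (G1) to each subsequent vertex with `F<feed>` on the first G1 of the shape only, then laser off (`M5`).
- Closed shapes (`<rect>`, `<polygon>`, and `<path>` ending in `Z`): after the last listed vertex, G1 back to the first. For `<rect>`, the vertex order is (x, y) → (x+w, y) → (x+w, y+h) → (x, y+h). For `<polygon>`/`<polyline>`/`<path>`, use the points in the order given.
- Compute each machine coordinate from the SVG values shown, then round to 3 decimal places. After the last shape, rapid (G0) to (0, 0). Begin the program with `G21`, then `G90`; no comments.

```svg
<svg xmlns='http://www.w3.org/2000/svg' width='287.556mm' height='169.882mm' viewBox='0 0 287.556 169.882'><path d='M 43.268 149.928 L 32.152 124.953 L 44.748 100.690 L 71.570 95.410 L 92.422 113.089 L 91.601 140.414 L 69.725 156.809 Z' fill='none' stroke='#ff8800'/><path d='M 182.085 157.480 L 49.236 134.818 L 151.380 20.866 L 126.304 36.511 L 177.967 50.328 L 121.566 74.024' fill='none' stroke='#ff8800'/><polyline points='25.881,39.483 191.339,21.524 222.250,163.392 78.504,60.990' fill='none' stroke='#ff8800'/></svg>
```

viewBox `0 0 287.556 169.882` with mm width/height → 1 unit = 1 mm. Flip: y_m = 169.882 − y_svg.

**Shape 1** — `<path>` regular polygon, stroke `#ff8800` → cut (S725, F1233). Machine vertices: (43.268,19.954) → (32.152,44.929) → (44.748,69.192) → (71.570,74.472) → (92.422,56.793) → (91.601,29.468) → (69.725,13.073) → (43.268,19.954). Closed: final G1 returns to the first vertex.

**Shape 2** — `<path>` open polyline, stroke `#ff8800` → cut (S725, F1233). Machine vertices: (182.085,12.402) → (49.236,35.064) → (151.380,149.016) → (126.304,133.371) → (177.967,119.554) → (121.566,95.858). Open path.

**Shape 3** — `<polyline>` open polyline, stroke `#ff8800` → cut (S725, F1233). Machine vertices: (25.881,130.399) → (191.339,148.358) → (222.250,6.490) → (78.504,108.892). Open path.

G21
G90
G0 X43.268 Y19.954
M3 S725
G1 X32.152 Y44.929 F1233
G1 X44.748 Y69.192
G1 X71.570 Y74.472
G1 X92.422 Y56.793
G1 X91.601 Y29.468
G1 X69.725 Y13.073
G1 X43.268 Y19.954
M5
G0 X182.085 Y12.402
M3 S725
G1 X49.236 Y35.064 F1233
G1 X151.380 Y149.016
G1 X126.304 Y133.371
G1 X177.967 Y119.554
G1 X121.566 Y95.858
M5
G0 X25.881 Y130.399
M3 S725
G1 X191.339 Y148.358 F1233
G1 X222.250 Y6.490
G1 X78.504 Y108.892
M5
G0 X0.000 Y0.000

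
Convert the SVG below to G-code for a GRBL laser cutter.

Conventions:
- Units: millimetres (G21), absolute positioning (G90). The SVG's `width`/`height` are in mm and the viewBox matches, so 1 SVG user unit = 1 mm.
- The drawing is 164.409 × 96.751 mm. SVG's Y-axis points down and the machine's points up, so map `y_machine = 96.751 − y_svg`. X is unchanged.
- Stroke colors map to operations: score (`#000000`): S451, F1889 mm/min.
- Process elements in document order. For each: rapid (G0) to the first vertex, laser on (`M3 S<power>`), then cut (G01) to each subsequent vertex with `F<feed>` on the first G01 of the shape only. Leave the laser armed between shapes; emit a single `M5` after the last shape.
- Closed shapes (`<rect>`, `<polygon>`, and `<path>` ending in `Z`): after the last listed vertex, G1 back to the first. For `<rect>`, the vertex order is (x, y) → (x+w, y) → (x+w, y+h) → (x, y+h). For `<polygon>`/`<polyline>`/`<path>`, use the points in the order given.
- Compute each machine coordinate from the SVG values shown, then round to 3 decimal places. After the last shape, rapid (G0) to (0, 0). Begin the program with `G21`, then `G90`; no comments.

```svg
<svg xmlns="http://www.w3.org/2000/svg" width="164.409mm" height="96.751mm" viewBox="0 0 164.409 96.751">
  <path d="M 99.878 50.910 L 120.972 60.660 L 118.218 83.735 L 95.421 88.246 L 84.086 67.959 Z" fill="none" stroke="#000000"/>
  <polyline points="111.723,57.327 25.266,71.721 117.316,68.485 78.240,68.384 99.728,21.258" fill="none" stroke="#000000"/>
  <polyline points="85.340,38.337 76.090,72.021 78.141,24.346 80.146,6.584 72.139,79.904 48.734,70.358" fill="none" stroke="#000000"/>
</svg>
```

G21
G90
G0 X99.878 Y45.841
M3 S451
G01 X120.972 Y36.091 F1889
G01 X118.218 Y13.016
G01 X95.421 Y8.505
G01 X84.086 Y28.792
G01 X99.878 Y45.841
G0 X111.723 Y39.424
M3 S451
G01 X25.266 Y25.030 F1889
G01 X117.316 Y28.266
G01 X78.240 Y28.367
G01 X99.728 Y75.493
G0 X85.340 Y58.414
M3 S451
G01 X76.090 Y24.730 F1889
G01 X78.141 Y72.405
G01 X80.146 Y90.167
G01 X72.139 Y16.847
G01 X48.734 Y26.393
M5
G0 X0.000 Y0.000

viewBox `0 0 164.409 96.751` with mm width/height → 1 unit = 1 mm. Flip: y_m = 96.751 − y_svg.

**Shape 1** — `<path>` regular polygon, stroke `#000000` → score (S451, F1889). Machine vertices: (99.878,45.841) → (120.972,36.091) → (118.218,13.016) → (95.421,8.505) → (84.086,28.792) → (99.878,45.841). Closed: final G1 returns to the first vertex.

**Shape 2** — `<polyline>` open polyline, stroke `#000000` → score (S451, F1889). Machine vertices: (111.723,39.424) → (25.266,25.030) → (117.316,28.266) → (78.240,28.367) → (99.728,75.493). Open path.

**Shape 3** — `<polyline>` open polyline, stroke `#000000` → score (S451, F1889). Machine vertices: (85.340,58.414) → (76.090,24.730) → (78.141,72.405) → (80.146,90.167) → (72.139,16.847) → (48.734,26.393). Open path.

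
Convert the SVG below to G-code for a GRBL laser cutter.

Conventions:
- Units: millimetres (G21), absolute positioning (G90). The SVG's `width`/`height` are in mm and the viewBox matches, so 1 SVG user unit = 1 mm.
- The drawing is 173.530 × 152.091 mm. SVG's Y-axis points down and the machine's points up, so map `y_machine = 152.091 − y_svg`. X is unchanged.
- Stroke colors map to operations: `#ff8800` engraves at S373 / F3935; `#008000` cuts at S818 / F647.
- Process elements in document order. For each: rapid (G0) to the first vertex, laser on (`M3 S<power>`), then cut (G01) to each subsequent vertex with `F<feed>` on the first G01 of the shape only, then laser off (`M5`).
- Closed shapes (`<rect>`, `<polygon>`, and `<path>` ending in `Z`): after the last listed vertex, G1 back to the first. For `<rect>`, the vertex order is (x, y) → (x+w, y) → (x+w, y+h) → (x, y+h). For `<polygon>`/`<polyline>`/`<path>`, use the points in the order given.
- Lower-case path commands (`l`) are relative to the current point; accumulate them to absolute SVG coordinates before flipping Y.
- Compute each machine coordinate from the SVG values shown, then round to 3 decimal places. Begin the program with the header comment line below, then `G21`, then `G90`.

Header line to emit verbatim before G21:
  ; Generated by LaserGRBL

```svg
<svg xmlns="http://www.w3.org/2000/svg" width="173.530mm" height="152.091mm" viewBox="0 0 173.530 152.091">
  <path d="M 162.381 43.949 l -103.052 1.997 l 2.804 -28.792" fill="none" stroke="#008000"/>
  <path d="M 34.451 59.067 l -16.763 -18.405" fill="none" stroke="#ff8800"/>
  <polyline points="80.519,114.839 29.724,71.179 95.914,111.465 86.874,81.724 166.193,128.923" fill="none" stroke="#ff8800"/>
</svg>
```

viewBox `0 0 173.530 152.091` with mm width/height → 1 unit = 1 mm. Flip: y_m = 152.091 − y_svg.

**Shape 1** — `<path>` open polyline, stroke `#008000` → cut (S818, F647). Machine vertices: (162.381,108.142) → (59.329,106.145) → (62.133,134.937). Open path.

**Shape 2** — `<path>` line segment, stroke `#ff8800` → engrave (S373, F3935). Machine vertices: (34.451,93.024) → (17.688,111.429). Open path.

**Shape 3** — `<polyline>` open polyline, stroke `#ff8800` → engrave (S373, F3935). Machine vertices: (80.519,37.252) → (29.724,80.912) → (95.914,40.626) → (86.874,70.367) → (166.193,23.168). Open path.

; Generated by LaserGRBL
G21
G90
G0 X162.381 Y108.142
M3 S818
G01 X59.329 Y106.145 F647
G01 X62.133 Y134.937
M5
G0 X34.451 Y93.024
M3 S373
G01 X17.688 Y111.429 F3935
M5
G0 X80.519 Y37.252
M3 S373
G01 X29.724 Y80.912 F3935
G01 X95.914 Y40.626
G01 X86.874 Y70.367
G01 X166.193 Y23.168
M5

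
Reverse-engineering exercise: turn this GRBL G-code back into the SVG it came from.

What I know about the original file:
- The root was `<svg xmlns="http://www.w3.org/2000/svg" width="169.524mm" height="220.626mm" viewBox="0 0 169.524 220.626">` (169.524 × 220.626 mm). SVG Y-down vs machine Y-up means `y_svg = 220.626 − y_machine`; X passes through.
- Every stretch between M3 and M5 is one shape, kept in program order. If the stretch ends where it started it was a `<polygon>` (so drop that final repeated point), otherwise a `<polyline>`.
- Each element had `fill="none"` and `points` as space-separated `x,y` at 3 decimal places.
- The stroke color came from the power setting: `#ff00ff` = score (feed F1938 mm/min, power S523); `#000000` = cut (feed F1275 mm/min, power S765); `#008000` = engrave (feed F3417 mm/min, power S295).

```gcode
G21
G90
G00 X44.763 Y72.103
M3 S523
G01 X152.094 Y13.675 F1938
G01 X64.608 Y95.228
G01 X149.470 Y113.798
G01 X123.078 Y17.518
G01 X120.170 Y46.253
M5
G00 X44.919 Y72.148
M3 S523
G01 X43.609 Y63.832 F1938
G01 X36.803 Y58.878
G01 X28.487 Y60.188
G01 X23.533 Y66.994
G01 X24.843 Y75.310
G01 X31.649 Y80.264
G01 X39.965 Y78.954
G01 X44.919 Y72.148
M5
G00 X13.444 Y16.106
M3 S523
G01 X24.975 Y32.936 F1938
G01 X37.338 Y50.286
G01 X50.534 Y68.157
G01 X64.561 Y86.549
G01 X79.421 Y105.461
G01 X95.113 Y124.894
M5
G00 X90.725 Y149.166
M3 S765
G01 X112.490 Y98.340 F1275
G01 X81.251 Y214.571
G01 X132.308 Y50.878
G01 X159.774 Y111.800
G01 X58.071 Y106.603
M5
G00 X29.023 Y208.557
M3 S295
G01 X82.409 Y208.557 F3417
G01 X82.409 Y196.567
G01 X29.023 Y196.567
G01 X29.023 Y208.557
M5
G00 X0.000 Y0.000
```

Machine Y-up, SVG Y-down with viewBox height 220.626, so y_svg = 220.626 − y_machine; X carries over.

Run 1: power S523 maps to stroke `#ff00ff` (score). The run is open, so emit a `<polyline>` with points (Y-flipped): 44.763,148.523 152.094,206.951 64.608,125.398 149.470,106.828 123.078,203.108 120.170,174.373.

Run 2: S523 ⇒ score layer `#ff00ff`. The run returns to its start, so emit a `<polygon>` with points (Y-flipped): 44.919,148.478 43.609,156.794 36.803,161.748 28.487,160.438 23.533,153.632 24.843,145.316 31.649,140.362 39.965,141.672.

Run 3: the run's S523 means `#ff00ff` (score). The run is open, so emit a `<polyline>` with points (Y-flipped): 13.444,204.520 24.975,187.690 37.338,170.340 50.534,152.469 64.561,134.077 79.421,115.165 95.113,95.732.

Run 4: power S765 maps to stroke `#000000` (cut). The run is open, so emit a `<polyline>` with points (Y-flipped): 90.725,71.460 112.490,122.286 81.251,6.055 132.308,169.748 159.774,108.826 58.071,114.023.

Run 5: power S295 maps to stroke `#008000` (engrave). The run returns to its start, so emit a `<polygon>` with points (Y-flipped): 29.023,12.069 82.409,12.069 82.409,24.059 29.023,24.059.

<svg xmlns="http://www.w3.org/2000/svg" width="169.524mm" height="220.626mm" viewBox="0 0 169.524 220.626">
  <polyline points="44.763,148.523 152.094,206.951 64.608,125.398 149.470,106.828 123.078,203.108 120.170,174.373" fill="none" stroke="#ff00ff"/>
  <polygon points="44.919,148.478 43.609,156.794 36.803,161.748 28.487,160.438 23.533,153.632 24.843,145.316 31.649,140.362 39.965,141.672" fill="none" stroke="#ff00ff"/>
  <polyline points="13.444,204.520 24.975,187.690 37.338,170.340 50.534,152.469 64.561,134.077 79.421,115.165 95.113,95.732" fill="none" stroke="#ff00ff"/>
  <polyline points="90.725,71.460 112.490,122.286 81.251,6.055 132.308,169.748 159.774,108.826 58.071,114.023" fill="none" stroke="#000000"/>
  <polygon points="29.023,12.069 82.409,12.069 82.409,24.059 29.023,24.059" fill="none" stroke="#008000"/>
</svg>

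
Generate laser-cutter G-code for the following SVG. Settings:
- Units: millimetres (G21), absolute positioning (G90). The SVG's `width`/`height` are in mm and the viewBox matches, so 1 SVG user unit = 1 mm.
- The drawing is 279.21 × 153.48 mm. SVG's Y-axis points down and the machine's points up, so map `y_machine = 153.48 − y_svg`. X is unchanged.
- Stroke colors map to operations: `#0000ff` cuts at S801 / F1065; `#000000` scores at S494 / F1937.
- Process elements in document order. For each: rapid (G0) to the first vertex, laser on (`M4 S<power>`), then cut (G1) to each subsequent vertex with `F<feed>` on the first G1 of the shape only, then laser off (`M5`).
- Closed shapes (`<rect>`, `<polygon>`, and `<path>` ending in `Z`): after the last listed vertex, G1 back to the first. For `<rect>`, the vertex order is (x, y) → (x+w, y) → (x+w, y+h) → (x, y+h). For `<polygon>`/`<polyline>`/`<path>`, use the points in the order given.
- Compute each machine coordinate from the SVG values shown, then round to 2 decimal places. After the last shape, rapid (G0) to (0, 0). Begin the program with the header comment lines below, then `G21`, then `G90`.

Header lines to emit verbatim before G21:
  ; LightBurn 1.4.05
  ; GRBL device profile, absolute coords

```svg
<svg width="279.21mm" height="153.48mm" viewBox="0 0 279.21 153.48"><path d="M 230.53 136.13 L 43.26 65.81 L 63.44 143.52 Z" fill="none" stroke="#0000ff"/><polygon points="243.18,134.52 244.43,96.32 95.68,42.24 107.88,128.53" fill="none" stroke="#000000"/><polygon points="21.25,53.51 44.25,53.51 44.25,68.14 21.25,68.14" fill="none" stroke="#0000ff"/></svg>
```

; LightBurn 1.4.05
; GRBL device profile, absolute coords
G21
G90
G0 X230.53 Y17.35
M4 S801
G1 X43.26 Y87.67 F1065
G1 X63.44 Y9.96
G1 X230.53 Y17.35
M5
G0 X243.18 Y18.96
M4 S494
G1 X244.43 Y57.16 F1937
G1 X95.68 Y111.24
G1 X107.88 Y24.95
G1 X243.18 Y18.96
M5
G0 X21.25 Y99.97
M4 S801
G1 X44.25 Y99.97 F1065
G1 X44.25 Y85.34
G1 X21.25 Y85.34
G1 X21.25 Y99.97
M5
G0 X0.00 Y0.00

viewBox `0 0 279.21 153.48` with mm width/height → 1 unit = 1 mm. Flip: y_m = 153.48 − y_svg.

**Shape 1** — `<path>` closed polygon, stroke `#0000ff` → cut (S801, F1065). Machine vertices: (230.53,17.35) → (43.26,87.67) → (63.44,9.96) → (230.53,17.35). Closed: final G1 returns to the first vertex.

**Shape 2** — `<polygon>` closed polygon, stroke `#000000` → score (S494, F1937). Machine vertices: (243.18,18.96) → (244.43,57.16) → (95.68,111.24) → (107.88,24.95) → (243.18,18.96). Closed: final G1 returns to the first vertex.

**Shape 3** — `<polygon>` rectangle, stroke `#0000ff` → cut (S801, F1065). Machine vertices: (21.25,99.97) → (44.25,99.97) → (44.25,85.34) → (21.25,85.34) → (21.25,99.97). Closed: final G1 returns to the first vertex.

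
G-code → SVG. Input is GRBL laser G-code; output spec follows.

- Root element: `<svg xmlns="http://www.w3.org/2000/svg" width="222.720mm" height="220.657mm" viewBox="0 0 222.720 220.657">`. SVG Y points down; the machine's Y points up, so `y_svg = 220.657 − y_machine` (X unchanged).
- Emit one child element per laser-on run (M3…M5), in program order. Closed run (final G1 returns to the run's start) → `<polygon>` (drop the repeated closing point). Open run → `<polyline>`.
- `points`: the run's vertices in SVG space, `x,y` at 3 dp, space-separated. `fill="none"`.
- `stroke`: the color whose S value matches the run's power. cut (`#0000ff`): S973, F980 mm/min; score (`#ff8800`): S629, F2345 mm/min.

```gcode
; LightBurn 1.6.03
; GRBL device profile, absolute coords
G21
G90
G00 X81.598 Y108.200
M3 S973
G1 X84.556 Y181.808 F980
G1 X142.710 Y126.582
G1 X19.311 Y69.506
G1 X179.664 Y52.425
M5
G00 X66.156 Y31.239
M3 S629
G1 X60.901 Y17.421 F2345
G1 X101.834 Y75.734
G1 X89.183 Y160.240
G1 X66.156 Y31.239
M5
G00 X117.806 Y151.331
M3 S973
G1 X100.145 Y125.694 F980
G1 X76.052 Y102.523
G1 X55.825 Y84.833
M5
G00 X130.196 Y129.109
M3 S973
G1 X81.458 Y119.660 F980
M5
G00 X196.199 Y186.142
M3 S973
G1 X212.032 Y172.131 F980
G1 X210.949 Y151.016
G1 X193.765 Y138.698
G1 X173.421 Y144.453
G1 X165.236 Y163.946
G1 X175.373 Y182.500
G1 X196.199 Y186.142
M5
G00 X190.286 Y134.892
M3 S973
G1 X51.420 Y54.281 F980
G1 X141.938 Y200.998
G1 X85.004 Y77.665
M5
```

<svg xmlns="http://www.w3.org/2000/svg" width="222.720mm" height="220.657mm" viewBox="0 0 222.720 220.657">
  <polyline points="81.598,112.457 84.556,38.849 142.710,94.075 19.311,151.151 179.664,168.232" fill="none" stroke="#0000ff"/>
  <polygon points="66.156,189.418 60.901,203.236 101.834,144.923 89.183,60.417" fill="none" stroke="#ff8800"/>
  <polyline points="117.806,69.326 100.145,94.963 76.052,118.134 55.825,135.824" fill="none" stroke="#0000ff"/>
  <polyline points="130.196,91.548 81.458,100.997" fill="none" stroke="#0000ff"/>
  <polygon points="196.199,34.515 212.032,48.526 210.949,69.641 193.765,81.959 173.421,76.204 165.236,56.711 175.373,38.157" fill="none" stroke="#0000ff"/>
  <polyline points="190.286,85.765 51.420,166.376 141.938,19.659 85.004,142.992" fill="none" stroke="#0000ff"/>
</svg>

Machine Y-up, SVG Y-down with viewBox height 220.657, so y_svg = 220.657 − y_machine; X carries over.

Run 1: S973 ⇒ cut layer `#0000ff`. The run is open, so emit a `<polyline>` with points (Y-flipped): 81.598,112.457 84.556,38.849 142.710,94.075 19.311,151.151 179.664,168.232.

Run 2: S629 ⇒ score layer `#ff8800`. The run returns to its start, so emit a `<polygon>` with points (Y-flipped): 66.156,189.418 60.901,203.236 101.834,144.923 89.183,60.417.

Run 3: power S973 maps to stroke `#0000ff` (cut). The run is open, so emit a `<polyline>` with points (Y-flipped): 117.806,69.326 100.145,94.963 76.052,118.134 55.825,135.824.

Run 4: S973 ⇒ cut layer `#0000ff`. The run is open, so emit a `<polyline>` with points (Y-flipped): 130.196,91.548 81.458,100.997.

Run 5: the run's S973 means `#0000ff` (cut). The run returns to its start, so emit a `<polygon>` with points (Y-flipped): 196.199,34.515 212.032,48.526 210.949,69.641 193.765,81.959 173.421,76.204 165.236,56.711 175.373,38.157.

Run 6: the run's S973 means `#0000ff` (cut). The run is open, so emit a `<polyline>` with points (Y-flipped): 190.286,85.765 51.420,166.376 141.938,19.659 85.004,142.992.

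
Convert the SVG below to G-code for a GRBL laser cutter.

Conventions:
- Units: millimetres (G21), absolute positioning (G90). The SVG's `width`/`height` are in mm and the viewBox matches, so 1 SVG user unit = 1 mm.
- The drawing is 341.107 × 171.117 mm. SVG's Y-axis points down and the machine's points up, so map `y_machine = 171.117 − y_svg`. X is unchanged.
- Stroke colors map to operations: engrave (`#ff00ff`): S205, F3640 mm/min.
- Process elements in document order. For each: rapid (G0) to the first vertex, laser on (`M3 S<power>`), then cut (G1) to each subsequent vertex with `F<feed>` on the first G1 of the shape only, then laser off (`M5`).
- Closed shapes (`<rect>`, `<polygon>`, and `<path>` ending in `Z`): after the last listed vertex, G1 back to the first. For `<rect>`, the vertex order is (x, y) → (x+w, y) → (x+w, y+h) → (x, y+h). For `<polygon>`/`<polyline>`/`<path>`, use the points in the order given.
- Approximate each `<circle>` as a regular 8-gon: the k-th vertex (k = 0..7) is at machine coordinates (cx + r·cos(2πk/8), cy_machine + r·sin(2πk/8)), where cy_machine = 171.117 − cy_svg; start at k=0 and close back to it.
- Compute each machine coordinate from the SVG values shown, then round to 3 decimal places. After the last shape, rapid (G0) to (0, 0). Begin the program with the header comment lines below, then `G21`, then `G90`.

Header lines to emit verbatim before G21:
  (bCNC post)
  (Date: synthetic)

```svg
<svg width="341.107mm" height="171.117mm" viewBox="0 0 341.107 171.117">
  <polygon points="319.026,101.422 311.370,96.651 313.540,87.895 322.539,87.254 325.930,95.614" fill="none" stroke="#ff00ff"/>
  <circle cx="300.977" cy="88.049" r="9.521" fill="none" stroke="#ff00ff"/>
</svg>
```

(bCNC post)
(Date: synthetic)
G21
G90
G0 X319.026 Y69.695
M3 S205
G1 X311.370 Y74.466 F3640
G1 X313.540 Y83.222
G1 X322.539 Y83.863
G1 X325.930 Y75.503
G1 X319.026 Y69.695
M5
G0 X310.498 Y83.068
M3 S205
G1 X307.709 Y89.800 F3640
G1 X300.977 Y92.589
G1 X294.245 Y89.800
G1 X291.456 Y83.068
G1 X294.245 Y76.336
G1 X300.977 Y73.547
G1 X307.709 Y76.336
G1 X310.498 Y83.068
M5
G0 X0.000 Y0.000

viewBox `0 0 341.107 171.117` with mm width/height → 1 unit = 1 mm. Flip: y_m = 171.117 − y_svg.

**Shape 1** — `<polygon>` regular polygon, stroke `#ff00ff` → engrave (S205, F3640). Machine vertices: (319.026,69.695) → (311.370,74.466) → (313.540,83.222) → (322.539,83.863) → (325.930,75.503) → (319.026,69.695). Closed: final G1 returns to the first vertex.

**Shape 2** — `<circle>` circle, stroke `#ff00ff` → engrave (S205, F3640). Machine vertices: (310.498,83.068) → (307.709,89.800) → (300.977,92.589) → (294.245,89.800) → (291.456,83.068) → (294.245,76.336) → (300.977,73.547) → (307.709,76.336) → (310.498,83.068). Closed: final G1 returns to the first vertex.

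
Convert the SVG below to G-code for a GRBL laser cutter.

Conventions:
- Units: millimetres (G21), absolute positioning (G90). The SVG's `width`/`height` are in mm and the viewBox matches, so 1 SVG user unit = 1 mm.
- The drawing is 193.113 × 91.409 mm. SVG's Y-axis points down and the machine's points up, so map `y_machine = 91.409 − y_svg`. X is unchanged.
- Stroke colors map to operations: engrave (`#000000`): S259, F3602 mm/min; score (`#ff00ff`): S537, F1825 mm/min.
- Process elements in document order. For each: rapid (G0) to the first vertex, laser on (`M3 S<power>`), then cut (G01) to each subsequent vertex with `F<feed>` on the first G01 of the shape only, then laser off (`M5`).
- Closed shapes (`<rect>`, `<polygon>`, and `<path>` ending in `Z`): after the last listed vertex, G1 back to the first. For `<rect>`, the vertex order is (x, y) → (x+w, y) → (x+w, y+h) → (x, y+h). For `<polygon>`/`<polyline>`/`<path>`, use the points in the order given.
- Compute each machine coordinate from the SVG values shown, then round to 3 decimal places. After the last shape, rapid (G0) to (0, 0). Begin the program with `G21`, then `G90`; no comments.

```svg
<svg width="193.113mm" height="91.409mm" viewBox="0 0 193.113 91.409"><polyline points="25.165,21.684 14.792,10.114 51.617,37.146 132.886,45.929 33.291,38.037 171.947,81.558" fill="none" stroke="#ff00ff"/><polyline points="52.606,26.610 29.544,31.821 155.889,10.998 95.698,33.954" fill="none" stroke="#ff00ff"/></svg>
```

G21
G90
G0 X25.165 Y69.725
M3 S537
G01 X14.792 Y81.295 F1825
G01 X51.617 Y54.263
G01 X132.886 Y45.480
G01 X33.291 Y53.372
G01 X171.947 Y9.851
M5
G0 X52.606 Y64.799
M3 S537
G01 X29.544 Y59.588 F1825
G01 X155.889 Y80.411
G01 X95.698 Y57.455
M5
G0 X0.000 Y0.000

viewBox `0 0 193.113 91.409` with mm width/height → 1 unit = 1 mm. Flip: y_m = 91.409 − y_svg.

**Shape 1** — `<polyline>` open polyline, stroke `#ff00ff` → score (S537, F1825). Machine vertices: (25.165,69.725) → (14.792,81.295) → (51.617,54.263) → (132.886,45.480) → (33.291,53.372) → (171.947,9.851). Open path.

**Shape 2** — `<polyline>` open polyline, stroke `#ff00ff` → score (S537, F1825). Machine vertices: (52.606,64.799) → (29.544,59.588) → (155.889,80.411) → (95.698,57.455). Open path.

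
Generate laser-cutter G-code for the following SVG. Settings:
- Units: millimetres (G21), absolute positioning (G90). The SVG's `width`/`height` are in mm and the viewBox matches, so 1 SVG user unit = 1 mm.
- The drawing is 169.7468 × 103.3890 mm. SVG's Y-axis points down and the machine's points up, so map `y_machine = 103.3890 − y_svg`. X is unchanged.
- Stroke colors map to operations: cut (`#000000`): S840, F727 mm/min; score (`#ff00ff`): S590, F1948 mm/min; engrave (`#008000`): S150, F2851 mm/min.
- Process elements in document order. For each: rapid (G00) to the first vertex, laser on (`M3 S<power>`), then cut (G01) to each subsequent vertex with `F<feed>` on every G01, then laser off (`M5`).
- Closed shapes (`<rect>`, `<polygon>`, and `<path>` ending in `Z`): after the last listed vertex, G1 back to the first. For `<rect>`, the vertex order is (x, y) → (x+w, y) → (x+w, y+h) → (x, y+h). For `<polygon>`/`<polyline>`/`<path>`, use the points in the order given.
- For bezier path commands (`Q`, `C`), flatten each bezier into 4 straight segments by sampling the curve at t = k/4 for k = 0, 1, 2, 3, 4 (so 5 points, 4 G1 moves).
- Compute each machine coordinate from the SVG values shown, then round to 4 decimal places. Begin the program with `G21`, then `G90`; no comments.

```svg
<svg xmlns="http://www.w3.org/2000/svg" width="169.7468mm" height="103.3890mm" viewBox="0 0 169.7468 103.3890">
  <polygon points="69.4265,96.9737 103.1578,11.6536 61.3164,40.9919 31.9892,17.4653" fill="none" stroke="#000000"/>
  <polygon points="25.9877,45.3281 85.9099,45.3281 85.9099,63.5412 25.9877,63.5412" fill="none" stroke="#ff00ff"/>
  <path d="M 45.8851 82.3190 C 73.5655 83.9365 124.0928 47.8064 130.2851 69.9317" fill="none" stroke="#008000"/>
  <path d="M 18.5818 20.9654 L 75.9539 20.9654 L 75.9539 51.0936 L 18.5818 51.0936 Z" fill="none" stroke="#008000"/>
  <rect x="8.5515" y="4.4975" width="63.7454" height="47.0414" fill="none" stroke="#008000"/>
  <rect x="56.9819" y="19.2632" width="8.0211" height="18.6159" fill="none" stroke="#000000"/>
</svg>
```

G21
G90
G00 X69.4265 Y6.4153
M3 S840
G01 X103.1578 Y91.7354 F727
G01 X61.3164 Y62.3971 F727
G01 X31.9892 Y85.9237 F727
G01 X69.4265 Y6.4153 F727
M5
G00 X25.9877 Y58.0609
M3 S590
G01 X85.9099 Y58.0609 F1948
G01 X85.9099 Y39.8478 F1948
G01 X25.9877 Y39.8478 F1948
G01 X25.9877 Y58.0609 F1948
M5
G00 X45.8851 Y21.0700
M3 S150
G01 X69.8795 Y25.4345 F2851
G01 X96.1431 Y34.9541 F2851
G01 X118.3778 Y40.6284 F2851
G01 X130.2851 Y33.4573 F2851
M5
G00 X18.5818 Y82.4236
M3 S150
G01 X75.9539 Y82.4236 F2851
G01 X75.9539 Y52.2954 F2851
G01 X18.5818 Y52.2954 F2851
G01 X18.5818 Y82.4236 F2851
M5
G00 X8.5515 Y98.8915
M3 S150
G01 X72.2969 Y98.8915 F2851
G01 X72.2969 Y51.8501 F2851
G01 X8.5515 Y51.8501 F2851
G01 X8.5515 Y98.8915 F2851
M5
G00 X56.9819 Y84.1258
M3 S840
G01 X65.0030 Y84.1258 F727
G01 X65.0030 Y65.5099 F727
G01 X56.9819 Y65.5099 F727
G01 X56.9819 Y84.1258 F727
M5

viewBox `0 0 169.7468 103.3890` with mm width/height → 1 unit = 1 mm. Flip: y_m = 103.3890 − y_svg.

**Shape 1** — `<polygon>` closed polygon, stroke `#000000` → cut (S840, F727). Machine vertices: (69.4265,6.4153) → (103.1578,91.7354) → (61.3164,62.3971) → (31.9892,85.9237) → (69.4265,6.4153). Closed: final G1 returns to the first vertex.

**Shape 2** — `<polygon>` rectangle, stroke `#ff00ff` → score (S590, F1948). Machine vertices: (25.9877,58.0609) → (85.9099,58.0609) → (85.9099,39.8478) → (25.9877,39.8478) → (25.9877,58.0609). Closed: final G1 returns to the first vertex.

**Shape 3** — `<path>` cubic bezier, stroke `#008000` → engrave (S150, F2851). Control points (SVG): P0=(45.8851,82.3190), P1=(73.5655,83.9365), P2=(124.0928,47.8064), P3=(130.2851,69.9317); sampled at t=k/4. Machine vertices: (45.8851,21.0700) → (69.8795,25.4345) → (96.1431,34.9541) → (118.3778,40.6284) → (130.2851,33.4573). Open path.

**Shape 4** — `<path>` rectangle, stroke `#008000` → engrave (S150, F2851). Machine vertices: (18.5818,82.4236) → (75.9539,82.4236) → (75.9539,52.2954) → (18.5818,52.2954) → (18.5818,82.4236). Closed: final G1 returns to the first vertex.

**Shape 5** — `<rect>` rectangle, stroke `#008000` → engrave (S150, F2851). Machine vertices: (8.5515,98.8915) → (72.2969,98.8915) → (72.2969,51.8501) → (8.5515,51.8501) → (8.5515,98.8915). Closed: final G1 returns to the first vertex.

**Shape 6** — `<rect>` rectangle, stroke `#000000` → cut (S840, F727). Machine vertices: (56.9819,84.1258) → (65.0030,84.1258) → (65.0030,65.5099) → (56.9819,65.5099) → (56.9819,84.1258). Closed: final G1 returns to the first vertex.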